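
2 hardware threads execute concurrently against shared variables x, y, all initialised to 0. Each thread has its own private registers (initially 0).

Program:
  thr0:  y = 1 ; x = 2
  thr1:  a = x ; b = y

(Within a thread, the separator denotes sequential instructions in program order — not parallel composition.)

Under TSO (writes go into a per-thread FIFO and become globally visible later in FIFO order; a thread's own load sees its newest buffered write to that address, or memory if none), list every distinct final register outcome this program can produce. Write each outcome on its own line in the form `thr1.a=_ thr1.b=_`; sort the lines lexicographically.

outcome vector order: (thr1.a,thr1.b)
|TSO outcomes| = 3

thr1.a=0 thr1.b=0
thr1.a=0 thr1.b=1
thr1.a=2 thr1.b=1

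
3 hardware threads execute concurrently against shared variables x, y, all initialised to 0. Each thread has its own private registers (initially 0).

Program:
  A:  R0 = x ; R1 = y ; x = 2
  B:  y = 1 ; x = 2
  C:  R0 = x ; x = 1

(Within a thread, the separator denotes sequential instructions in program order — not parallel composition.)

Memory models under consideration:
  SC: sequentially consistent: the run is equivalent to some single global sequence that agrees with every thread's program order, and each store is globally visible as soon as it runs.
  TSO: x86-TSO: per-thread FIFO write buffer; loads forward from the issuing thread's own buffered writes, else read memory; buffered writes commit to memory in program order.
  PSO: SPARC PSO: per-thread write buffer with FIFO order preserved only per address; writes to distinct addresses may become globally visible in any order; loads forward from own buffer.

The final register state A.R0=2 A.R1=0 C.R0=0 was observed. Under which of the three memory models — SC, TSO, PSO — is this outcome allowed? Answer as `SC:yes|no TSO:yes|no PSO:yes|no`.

outcome vector order: (A.R0,A.R1,C.R0)
SC: 9 outcomes — {0/0/0 0/0/2 0/1/0 0/1/2 1/0/0 1/1/0 1/1/2 2/1/0 2/1/2}
TSO: 9 outcomes — {0/0/0 0/0/2 0/1/0 0/1/2 1/0/0 1/1/0 1/1/2 2/1/0 2/1/2}
PSO: 12 outcomes — {0/0/0 0/0/2 0/1/0 0/1/2 1/0/0 1/0/2 1/1/0 1/1/2 2/0/0 2/0/2 2/1/0 2/1/2}
target 2/0/0 ∈ {PSO}

SC:no TSO:no PSO:yes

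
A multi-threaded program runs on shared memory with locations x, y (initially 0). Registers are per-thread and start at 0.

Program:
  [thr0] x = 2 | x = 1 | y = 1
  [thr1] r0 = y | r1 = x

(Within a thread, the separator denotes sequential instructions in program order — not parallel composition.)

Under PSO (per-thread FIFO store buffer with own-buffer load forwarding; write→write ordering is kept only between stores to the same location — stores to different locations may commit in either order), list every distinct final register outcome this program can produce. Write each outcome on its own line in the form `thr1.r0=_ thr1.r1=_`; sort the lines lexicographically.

outcome vector order: (thr1.r0,thr1.r1)
|PSO outcomes| = 6

thr1.r0=0 thr1.r1=0
thr1.r0=0 thr1.r1=1
thr1.r0=0 thr1.r1=2
thr1.r0=1 thr1.r1=0
thr1.r0=1 thr1.r1=1
thr1.r0=1 thr1.r1=2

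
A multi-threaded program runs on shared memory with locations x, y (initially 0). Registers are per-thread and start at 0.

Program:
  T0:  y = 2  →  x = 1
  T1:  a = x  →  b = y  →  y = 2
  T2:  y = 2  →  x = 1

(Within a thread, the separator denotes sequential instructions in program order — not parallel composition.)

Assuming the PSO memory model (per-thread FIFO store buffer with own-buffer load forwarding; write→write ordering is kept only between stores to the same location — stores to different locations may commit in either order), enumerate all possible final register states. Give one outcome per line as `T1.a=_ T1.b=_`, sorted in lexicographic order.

T1.a=0 T1.b=0
T1.a=0 T1.b=2
T1.a=1 T1.b=0
T1.a=1 T1.b=2

outcome vector order: (T1.a,T1.b)
|PSO outcomes| = 4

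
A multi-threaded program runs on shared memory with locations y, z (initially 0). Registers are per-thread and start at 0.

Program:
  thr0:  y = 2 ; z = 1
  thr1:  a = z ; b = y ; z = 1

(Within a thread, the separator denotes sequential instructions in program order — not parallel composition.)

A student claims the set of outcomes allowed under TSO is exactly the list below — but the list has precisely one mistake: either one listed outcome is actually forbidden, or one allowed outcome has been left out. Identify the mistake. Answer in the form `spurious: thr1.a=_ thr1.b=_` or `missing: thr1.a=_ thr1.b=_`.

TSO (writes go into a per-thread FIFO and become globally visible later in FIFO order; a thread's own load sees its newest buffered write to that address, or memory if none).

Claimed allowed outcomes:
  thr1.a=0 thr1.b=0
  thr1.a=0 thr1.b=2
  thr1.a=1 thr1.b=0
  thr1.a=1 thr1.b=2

spurious: thr1.a=1 thr1.b=0

outcome vector order: (thr1.a,thr1.b)
TSO: 3 outcomes — {0/0; 0/2; 1/2}
claimed∖TSO = {1/0}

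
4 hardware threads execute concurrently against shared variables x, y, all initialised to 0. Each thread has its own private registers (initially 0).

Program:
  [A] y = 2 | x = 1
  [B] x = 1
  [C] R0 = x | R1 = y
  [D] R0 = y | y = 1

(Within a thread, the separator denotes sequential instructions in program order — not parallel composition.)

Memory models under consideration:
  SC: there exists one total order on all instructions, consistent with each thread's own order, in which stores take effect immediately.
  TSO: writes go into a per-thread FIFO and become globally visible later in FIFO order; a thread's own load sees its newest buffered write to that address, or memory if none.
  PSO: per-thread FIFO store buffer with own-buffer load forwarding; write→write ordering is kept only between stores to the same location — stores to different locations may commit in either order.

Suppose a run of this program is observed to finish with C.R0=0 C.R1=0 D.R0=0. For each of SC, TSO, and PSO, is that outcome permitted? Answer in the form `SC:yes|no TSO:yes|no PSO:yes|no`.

SC:yes TSO:yes PSO:yes

outcome vector order: (C.R0,C.R1,D.R0)
under SC → 0/0/0; 0/0/2; 0/1/0; 0/1/2; 0/2/0; 0/2/2; 1/0/0; 1/0/2; 1/1/0; 1/1/2; 1/2/0; 1/2/2
under TSO → 0/0/0; 0/0/2; 0/1/0; 0/1/2; 0/2/0; 0/2/2; 1/0/0; 1/0/2; 1/1/0; 1/1/2; 1/2/0; 1/2/2
under PSO → 0/0/0; 0/0/2; 0/1/0; 0/1/2; 0/2/0; 0/2/2; 1/0/0; 1/0/2; 1/1/0; 1/1/2; 1/2/0; 1/2/2
target 0/0/0 ∈ {SC,TSO,PSO}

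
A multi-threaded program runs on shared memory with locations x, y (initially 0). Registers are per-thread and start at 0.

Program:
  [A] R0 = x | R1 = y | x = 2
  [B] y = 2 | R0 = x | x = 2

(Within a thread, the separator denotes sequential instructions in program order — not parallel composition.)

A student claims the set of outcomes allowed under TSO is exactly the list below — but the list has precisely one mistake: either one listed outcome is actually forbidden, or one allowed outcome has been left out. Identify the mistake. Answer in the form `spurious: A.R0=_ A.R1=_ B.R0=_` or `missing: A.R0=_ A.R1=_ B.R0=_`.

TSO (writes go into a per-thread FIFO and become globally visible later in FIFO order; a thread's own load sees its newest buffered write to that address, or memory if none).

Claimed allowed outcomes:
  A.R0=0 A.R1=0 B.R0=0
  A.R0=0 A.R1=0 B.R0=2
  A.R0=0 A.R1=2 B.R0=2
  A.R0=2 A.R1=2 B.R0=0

missing: A.R0=0 A.R1=2 B.R0=0

outcome vector order: (A.R0,A.R1,B.R0)
TSO (5): 000, 002, 020, 022, 220
TSO∖claimed = {020}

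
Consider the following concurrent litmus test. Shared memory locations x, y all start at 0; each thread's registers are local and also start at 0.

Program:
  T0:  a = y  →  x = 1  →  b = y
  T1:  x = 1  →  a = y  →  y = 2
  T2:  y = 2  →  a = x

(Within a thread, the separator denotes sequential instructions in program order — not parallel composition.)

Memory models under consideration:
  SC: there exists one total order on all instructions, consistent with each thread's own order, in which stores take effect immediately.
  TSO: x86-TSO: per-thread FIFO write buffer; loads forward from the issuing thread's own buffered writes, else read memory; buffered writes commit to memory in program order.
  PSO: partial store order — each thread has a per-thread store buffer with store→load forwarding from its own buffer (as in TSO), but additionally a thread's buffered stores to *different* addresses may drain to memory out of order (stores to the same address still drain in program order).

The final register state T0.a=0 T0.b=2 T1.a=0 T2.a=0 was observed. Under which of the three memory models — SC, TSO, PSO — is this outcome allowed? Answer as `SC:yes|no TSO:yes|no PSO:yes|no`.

outcome vector order: (T0.a,T0.b,T1.a,T2.a)
under SC → <0 0 0 1>; <0 0 2 1>; <0 2 0 1>; <0 2 2 0>; <0 2 2 1>; <2 2 0 1>; <2 2 2 0>; <2 2 2 1>
under TSO → <0 0 0 0>; <0 0 0 1>; <0 0 2 0>; <0 0 2 1>; <0 2 0 0>; <0 2 0 1>; <0 2 2 0>; <0 2 2 1>; <2 2 0 0>; <2 2 0 1>; <2 2 2 0>; <2 2 2 1>
under PSO → <0 0 0 0>; <0 0 0 1>; <0 0 2 0>; <0 0 2 1>; <0 2 0 0>; <0 2 0 1>; <0 2 2 0>; <0 2 2 1>; <2 2 0 0>; <2 2 0 1>; <2 2 2 0>; <2 2 2 1>
target <0 2 0 0> ∈ {TSO,PSO}

SC:no TSO:yes PSO:yes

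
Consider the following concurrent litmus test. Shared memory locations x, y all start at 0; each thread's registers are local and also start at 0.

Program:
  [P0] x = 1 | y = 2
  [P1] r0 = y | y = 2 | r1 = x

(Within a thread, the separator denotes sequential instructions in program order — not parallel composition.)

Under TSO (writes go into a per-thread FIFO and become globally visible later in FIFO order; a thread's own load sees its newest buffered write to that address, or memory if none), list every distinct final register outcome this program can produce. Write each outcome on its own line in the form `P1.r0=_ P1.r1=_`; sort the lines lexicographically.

P1.r0=0 P1.r1=0
P1.r0=0 P1.r1=1
P1.r0=2 P1.r1=1

outcome vector order: (P1.r0,P1.r1)
|TSO outcomes| = 3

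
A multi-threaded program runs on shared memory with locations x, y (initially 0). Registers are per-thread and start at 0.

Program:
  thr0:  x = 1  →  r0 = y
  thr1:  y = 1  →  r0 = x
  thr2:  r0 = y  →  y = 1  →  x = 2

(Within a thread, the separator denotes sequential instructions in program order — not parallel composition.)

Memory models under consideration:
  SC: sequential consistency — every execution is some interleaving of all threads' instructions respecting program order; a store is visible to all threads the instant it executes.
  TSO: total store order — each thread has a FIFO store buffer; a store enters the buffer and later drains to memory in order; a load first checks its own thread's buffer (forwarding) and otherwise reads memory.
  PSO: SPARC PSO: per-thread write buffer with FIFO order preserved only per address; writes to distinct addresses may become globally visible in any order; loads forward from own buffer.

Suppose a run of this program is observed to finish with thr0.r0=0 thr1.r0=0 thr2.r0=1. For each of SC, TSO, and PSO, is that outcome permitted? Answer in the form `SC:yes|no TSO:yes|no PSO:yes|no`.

SC:no TSO:yes PSO:yes

outcome vector order: (thr0.r0,thr1.r0,thr2.r0)
SC: 10 outcomes — {<0 1 0>; <0 1 1>; <0 2 0>; <0 2 1>; <1 0 0>; <1 0 1>; <1 1 0>; <1 1 1>; <1 2 0>; <1 2 1>}
TSO: 12 outcomes — {<0 0 0>; <0 0 1>; <0 1 0>; <0 1 1>; <0 2 0>; <0 2 1>; <1 0 0>; <1 0 1>; <1 1 0>; <1 1 1>; <1 2 0>; <1 2 1>}
PSO: 12 outcomes — {<0 0 0>; <0 0 1>; <0 1 0>; <0 1 1>; <0 2 0>; <0 2 1>; <1 0 0>; <1 0 1>; <1 1 0>; <1 1 1>; <1 2 0>; <1 2 1>}
target <0 0 1> ∈ {TSO,PSO}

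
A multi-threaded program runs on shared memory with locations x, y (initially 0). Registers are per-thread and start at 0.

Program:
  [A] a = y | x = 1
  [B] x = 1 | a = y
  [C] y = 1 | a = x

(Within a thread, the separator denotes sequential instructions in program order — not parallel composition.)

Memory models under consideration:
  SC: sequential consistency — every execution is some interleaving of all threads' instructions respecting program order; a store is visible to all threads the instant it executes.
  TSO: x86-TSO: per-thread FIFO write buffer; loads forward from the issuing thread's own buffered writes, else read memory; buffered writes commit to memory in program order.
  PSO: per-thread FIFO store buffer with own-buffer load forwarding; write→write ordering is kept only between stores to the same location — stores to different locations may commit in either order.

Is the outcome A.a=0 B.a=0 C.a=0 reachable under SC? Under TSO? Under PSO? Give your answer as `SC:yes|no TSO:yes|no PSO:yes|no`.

SC:no TSO:yes PSO:yes

outcome vector order: (A.a,B.a,C.a)
[SC] allowed = {0/0/1 0/1/0 0/1/1 1/0/1 1/1/0 1/1/1}
[TSO] allowed = {0/0/0 0/0/1 0/1/0 0/1/1 1/0/0 1/0/1 1/1/0 1/1/1}
[PSO] allowed = {0/0/0 0/0/1 0/1/0 0/1/1 1/0/0 1/0/1 1/1/0 1/1/1}
target 0/0/0 ∈ {TSO,PSO}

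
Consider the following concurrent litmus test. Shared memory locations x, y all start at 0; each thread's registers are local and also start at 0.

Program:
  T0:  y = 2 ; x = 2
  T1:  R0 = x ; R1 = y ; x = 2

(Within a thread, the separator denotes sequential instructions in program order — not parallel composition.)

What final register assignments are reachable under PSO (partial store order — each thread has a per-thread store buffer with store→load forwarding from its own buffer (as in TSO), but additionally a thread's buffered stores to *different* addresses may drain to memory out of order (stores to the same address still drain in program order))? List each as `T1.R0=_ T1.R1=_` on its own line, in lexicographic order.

outcome vector order: (T1.R0,T1.R1)
|PSO outcomes| = 4

T1.R0=0 T1.R1=0
T1.R0=0 T1.R1=2
T1.R0=2 T1.R1=0
T1.R0=2 T1.R1=2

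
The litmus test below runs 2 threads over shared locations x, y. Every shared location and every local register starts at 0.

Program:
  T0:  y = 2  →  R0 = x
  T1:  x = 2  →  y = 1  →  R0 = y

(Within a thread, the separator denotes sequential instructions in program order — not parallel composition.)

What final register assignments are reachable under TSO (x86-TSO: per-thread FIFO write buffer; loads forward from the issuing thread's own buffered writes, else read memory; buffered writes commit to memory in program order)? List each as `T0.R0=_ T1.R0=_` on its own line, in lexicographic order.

outcome vector order: (T0.R0,T1.R0)
|TSO outcomes| = 4

T0.R0=0 T1.R0=1
T0.R0=0 T1.R0=2
T0.R0=2 T1.R0=1
T0.R0=2 T1.R0=2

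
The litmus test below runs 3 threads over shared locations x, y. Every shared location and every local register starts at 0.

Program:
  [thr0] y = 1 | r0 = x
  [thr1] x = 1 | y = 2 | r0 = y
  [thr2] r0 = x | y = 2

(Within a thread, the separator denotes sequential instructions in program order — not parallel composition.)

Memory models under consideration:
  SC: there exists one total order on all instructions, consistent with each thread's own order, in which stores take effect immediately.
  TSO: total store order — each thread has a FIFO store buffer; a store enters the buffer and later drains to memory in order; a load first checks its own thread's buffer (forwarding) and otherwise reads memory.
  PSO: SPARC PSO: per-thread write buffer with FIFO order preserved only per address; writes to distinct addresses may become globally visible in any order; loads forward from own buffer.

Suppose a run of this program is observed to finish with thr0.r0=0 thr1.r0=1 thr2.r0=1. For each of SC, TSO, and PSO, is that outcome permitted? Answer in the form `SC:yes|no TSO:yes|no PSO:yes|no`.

outcome vector order: (thr0.r0,thr1.r0,thr2.r0)
under SC → <0 2 0>, <0 2 1>, <1 1 0>, <1 1 1>, <1 2 0>, <1 2 1>
under TSO → <0 1 0>, <0 1 1>, <0 2 0>, <0 2 1>, <1 1 0>, <1 1 1>, <1 2 0>, <1 2 1>
under PSO → <0 1 0>, <0 1 1>, <0 2 0>, <0 2 1>, <1 1 0>, <1 1 1>, <1 2 0>, <1 2 1>
target <0 1 1> ∈ {TSO,PSO}

SC:no TSO:yes PSO:yes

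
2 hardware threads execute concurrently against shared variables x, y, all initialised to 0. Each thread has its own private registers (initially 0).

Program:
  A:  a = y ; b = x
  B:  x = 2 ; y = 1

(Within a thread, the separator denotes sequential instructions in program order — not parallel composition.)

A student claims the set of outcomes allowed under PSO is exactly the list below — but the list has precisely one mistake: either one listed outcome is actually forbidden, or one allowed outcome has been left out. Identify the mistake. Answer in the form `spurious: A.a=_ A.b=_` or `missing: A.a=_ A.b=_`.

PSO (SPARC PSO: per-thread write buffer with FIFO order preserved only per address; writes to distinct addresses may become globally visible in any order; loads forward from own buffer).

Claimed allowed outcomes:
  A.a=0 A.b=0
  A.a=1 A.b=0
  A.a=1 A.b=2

missing: A.a=0 A.b=2

outcome vector order: (A.a,A.b)
under PSO → <0 0> <0 2> <1 0> <1 2>
PSO∖claimed = {<0 2>}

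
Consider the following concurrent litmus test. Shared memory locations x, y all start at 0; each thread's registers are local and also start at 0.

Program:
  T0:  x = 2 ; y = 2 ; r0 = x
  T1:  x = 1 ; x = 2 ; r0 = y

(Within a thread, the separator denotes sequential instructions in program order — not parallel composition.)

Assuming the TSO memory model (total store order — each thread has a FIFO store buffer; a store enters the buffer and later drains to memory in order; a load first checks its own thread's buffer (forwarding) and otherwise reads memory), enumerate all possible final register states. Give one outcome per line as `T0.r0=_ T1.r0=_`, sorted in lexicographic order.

T0.r0=1 T1.r0=0
T0.r0=1 T1.r0=2
T0.r0=2 T1.r0=0
T0.r0=2 T1.r0=2

outcome vector order: (T0.r0,T1.r0)
|TSO outcomes| = 4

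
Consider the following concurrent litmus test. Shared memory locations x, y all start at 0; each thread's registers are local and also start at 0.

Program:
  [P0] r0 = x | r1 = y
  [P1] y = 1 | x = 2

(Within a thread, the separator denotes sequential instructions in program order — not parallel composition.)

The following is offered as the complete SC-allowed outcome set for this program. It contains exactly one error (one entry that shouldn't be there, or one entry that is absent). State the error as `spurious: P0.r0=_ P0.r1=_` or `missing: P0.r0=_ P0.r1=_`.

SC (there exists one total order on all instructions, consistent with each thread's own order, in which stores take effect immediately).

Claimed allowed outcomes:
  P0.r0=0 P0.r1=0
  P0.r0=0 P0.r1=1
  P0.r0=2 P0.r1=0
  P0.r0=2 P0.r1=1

spurious: P0.r0=2 P0.r1=0

outcome vector order: (P0.r0,P0.r1)
under SC → (0,0), (0,1), (2,1)
claimed∖SC = {(2,0)}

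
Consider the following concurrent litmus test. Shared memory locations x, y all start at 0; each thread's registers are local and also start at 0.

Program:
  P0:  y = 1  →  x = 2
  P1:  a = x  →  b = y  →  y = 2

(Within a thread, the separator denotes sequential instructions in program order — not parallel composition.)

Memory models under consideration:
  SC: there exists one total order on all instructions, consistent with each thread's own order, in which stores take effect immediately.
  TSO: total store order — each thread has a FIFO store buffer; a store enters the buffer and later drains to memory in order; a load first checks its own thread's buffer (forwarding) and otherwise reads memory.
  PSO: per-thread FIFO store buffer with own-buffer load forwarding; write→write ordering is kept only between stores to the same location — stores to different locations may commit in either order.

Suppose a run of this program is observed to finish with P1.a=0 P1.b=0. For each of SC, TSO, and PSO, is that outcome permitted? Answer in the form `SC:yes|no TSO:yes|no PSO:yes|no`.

outcome vector order: (P1.a,P1.b)
[SC] allowed = {0/0, 0/1, 2/1}
[TSO] allowed = {0/0, 0/1, 2/1}
[PSO] allowed = {0/0, 0/1, 2/0, 2/1}
target 0/0 ∈ {SC,TSO,PSO}

SC:yes TSO:yes PSO:yes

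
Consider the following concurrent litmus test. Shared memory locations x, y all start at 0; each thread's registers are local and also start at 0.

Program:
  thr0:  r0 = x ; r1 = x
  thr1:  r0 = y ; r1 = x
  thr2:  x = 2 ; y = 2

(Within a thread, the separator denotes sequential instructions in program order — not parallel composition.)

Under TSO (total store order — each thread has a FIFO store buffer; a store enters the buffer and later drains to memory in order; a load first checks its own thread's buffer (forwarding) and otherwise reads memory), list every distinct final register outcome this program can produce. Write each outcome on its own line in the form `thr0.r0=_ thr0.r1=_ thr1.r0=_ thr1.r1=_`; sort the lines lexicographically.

outcome vector order: (thr0.r0,thr0.r1,thr1.r0,thr1.r1)
|TSO outcomes| = 9

thr0.r0=0 thr0.r1=0 thr1.r0=0 thr1.r1=0
thr0.r0=0 thr0.r1=0 thr1.r0=0 thr1.r1=2
thr0.r0=0 thr0.r1=0 thr1.r0=2 thr1.r1=2
thr0.r0=0 thr0.r1=2 thr1.r0=0 thr1.r1=0
thr0.r0=0 thr0.r1=2 thr1.r0=0 thr1.r1=2
thr0.r0=0 thr0.r1=2 thr1.r0=2 thr1.r1=2
thr0.r0=2 thr0.r1=2 thr1.r0=0 thr1.r1=0
thr0.r0=2 thr0.r1=2 thr1.r0=0 thr1.r1=2
thr0.r0=2 thr0.r1=2 thr1.r0=2 thr1.r1=2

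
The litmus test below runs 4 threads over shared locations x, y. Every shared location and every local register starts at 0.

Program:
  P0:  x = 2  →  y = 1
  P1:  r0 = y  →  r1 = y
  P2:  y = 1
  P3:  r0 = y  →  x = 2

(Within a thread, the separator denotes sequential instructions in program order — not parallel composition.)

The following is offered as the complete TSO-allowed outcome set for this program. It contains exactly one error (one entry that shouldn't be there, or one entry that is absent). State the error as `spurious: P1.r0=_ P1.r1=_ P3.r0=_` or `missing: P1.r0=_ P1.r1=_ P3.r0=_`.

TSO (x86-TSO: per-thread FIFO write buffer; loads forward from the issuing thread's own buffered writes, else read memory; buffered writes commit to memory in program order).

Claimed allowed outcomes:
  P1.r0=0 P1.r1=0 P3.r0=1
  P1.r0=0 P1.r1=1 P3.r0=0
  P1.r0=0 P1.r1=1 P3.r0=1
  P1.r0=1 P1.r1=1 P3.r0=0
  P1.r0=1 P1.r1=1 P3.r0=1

outcome vector order: (P1.r0,P1.r1,P3.r0)
[TSO] allowed = {(0,0,0) (0,0,1) (0,1,0) (0,1,1) (1,1,0) (1,1,1)}
TSO∖claimed = {(0,0,0)}

missing: P1.r0=0 P1.r1=0 P3.r0=0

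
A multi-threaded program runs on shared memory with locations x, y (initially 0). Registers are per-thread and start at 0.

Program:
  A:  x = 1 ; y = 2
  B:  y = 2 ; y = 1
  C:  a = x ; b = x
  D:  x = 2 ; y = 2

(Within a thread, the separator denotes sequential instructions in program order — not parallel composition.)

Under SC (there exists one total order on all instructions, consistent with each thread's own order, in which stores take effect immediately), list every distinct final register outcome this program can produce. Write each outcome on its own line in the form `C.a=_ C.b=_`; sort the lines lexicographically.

C.a=0 C.b=0
C.a=0 C.b=1
C.a=0 C.b=2
C.a=1 C.b=1
C.a=1 C.b=2
C.a=2 C.b=1
C.a=2 C.b=2

outcome vector order: (C.a,C.b)
|SC outcomes| = 7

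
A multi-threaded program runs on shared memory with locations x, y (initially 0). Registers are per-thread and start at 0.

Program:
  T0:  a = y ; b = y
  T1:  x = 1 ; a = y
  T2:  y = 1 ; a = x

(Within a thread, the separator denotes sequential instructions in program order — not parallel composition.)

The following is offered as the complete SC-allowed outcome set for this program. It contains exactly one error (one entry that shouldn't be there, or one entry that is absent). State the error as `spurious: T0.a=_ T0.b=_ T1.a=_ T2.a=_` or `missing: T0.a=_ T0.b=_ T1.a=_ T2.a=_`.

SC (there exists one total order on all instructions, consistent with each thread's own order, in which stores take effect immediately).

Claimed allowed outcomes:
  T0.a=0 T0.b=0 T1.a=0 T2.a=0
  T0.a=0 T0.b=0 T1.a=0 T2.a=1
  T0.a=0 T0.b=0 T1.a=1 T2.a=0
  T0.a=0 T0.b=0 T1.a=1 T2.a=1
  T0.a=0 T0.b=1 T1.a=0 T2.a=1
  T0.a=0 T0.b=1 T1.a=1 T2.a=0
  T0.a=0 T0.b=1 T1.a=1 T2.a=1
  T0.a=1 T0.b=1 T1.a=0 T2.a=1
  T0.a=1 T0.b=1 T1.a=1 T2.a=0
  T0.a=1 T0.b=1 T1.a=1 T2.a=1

outcome vector order: (T0.a,T0.b,T1.a,T2.a)
SC: 9 outcomes — {0001, 0010, 0011, 0101, 0110, 0111, 1101, 1110, 1111}
claimed∖SC = {0000}

spurious: T0.a=0 T0.b=0 T1.a=0 T2.a=0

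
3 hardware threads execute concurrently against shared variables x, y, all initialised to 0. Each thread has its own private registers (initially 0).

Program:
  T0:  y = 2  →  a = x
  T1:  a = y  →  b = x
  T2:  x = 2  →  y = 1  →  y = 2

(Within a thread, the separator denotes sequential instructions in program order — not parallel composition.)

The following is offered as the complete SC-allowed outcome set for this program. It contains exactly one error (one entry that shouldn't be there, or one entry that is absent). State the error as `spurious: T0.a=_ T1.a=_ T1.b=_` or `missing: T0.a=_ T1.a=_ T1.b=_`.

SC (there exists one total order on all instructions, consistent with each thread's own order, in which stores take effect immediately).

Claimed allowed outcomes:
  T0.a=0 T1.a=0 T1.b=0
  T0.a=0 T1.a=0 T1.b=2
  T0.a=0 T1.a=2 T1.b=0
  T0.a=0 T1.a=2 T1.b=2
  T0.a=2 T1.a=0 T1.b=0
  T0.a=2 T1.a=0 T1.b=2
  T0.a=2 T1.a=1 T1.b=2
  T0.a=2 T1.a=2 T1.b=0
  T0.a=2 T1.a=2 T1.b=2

outcome vector order: (T0.a,T1.a,T1.b)
under SC → (0,0,0); (0,0,2); (0,1,2); (0,2,0); (0,2,2); (2,0,0); (2,0,2); (2,1,2); (2,2,0); (2,2,2)
SC∖claimed = {(0,1,2)}

missing: T0.a=0 T1.a=1 T1.b=2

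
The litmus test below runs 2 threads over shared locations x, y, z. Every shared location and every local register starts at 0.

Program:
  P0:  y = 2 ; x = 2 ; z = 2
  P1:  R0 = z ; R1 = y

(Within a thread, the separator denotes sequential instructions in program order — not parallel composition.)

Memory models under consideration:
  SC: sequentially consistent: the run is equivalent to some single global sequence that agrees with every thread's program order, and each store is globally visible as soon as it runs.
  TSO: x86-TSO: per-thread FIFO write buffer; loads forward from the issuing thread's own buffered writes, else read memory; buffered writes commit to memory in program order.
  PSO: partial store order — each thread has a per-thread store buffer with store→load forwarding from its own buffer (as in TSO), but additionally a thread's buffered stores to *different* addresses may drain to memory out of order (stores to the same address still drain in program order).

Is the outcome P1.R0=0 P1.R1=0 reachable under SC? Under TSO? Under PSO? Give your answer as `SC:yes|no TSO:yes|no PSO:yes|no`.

outcome vector order: (P1.R0,P1.R1)
SC (3): <0 0> <0 2> <2 2>
TSO (3): <0 0> <0 2> <2 2>
PSO (4): <0 0> <0 2> <2 0> <2 2>
target <0 0> ∈ {SC,TSO,PSO}

SC:yes TSO:yes PSO:yes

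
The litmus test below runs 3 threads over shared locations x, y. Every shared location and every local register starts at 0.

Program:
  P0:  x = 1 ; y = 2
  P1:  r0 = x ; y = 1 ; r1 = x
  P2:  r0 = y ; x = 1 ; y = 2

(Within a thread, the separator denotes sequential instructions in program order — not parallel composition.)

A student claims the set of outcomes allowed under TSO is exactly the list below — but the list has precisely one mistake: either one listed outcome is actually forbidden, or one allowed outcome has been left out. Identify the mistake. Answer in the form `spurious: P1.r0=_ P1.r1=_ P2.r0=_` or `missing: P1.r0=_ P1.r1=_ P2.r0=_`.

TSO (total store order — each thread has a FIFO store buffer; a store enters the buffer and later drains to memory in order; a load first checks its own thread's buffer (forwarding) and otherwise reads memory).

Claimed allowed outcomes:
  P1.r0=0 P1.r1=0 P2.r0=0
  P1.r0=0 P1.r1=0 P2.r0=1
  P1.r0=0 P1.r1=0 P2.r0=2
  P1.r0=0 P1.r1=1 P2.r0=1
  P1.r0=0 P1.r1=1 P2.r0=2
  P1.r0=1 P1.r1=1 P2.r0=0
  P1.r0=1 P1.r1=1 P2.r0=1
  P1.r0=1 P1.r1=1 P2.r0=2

missing: P1.r0=0 P1.r1=1 P2.r0=0

outcome vector order: (P1.r0,P1.r1,P2.r0)
[TSO] allowed = {(0,0,0) (0,0,1) (0,0,2) (0,1,0) (0,1,1) (0,1,2) (1,1,0) (1,1,1) (1,1,2)}
TSO∖claimed = {(0,1,0)}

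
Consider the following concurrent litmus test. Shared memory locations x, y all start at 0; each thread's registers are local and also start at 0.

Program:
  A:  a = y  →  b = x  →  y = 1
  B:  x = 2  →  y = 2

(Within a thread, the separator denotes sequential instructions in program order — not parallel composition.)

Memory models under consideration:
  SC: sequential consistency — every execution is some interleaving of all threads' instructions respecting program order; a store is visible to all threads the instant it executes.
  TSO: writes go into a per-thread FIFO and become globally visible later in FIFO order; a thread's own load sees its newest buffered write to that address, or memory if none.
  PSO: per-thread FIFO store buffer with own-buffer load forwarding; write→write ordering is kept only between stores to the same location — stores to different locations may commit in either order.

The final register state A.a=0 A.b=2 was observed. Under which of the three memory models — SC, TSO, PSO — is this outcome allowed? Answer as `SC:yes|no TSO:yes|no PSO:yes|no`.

outcome vector order: (A.a,A.b)
SC (3): <0 0>, <0 2>, <2 2>
TSO (3): <0 0>, <0 2>, <2 2>
PSO (4): <0 0>, <0 2>, <2 0>, <2 2>
target <0 2> ∈ {SC,TSO,PSO}

SC:yes TSO:yes PSO:yes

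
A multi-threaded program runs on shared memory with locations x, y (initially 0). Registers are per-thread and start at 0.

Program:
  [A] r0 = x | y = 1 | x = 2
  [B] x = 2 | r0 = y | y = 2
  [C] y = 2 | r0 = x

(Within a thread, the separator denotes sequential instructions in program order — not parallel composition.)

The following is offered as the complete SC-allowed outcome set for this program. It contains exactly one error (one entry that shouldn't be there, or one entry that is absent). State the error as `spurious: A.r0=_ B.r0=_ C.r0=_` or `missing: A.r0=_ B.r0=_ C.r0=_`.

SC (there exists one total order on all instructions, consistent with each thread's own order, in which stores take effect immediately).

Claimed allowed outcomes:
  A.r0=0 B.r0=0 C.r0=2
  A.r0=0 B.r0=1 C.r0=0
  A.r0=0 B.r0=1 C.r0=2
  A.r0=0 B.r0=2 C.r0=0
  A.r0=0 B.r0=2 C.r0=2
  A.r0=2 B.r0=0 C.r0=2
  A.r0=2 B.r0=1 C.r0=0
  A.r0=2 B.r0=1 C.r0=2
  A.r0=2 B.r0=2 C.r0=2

outcome vector order: (A.r0,B.r0,C.r0)
under SC → 002 010 012 020 022 202 210 212 220 222
SC∖claimed = {220}

missing: A.r0=2 B.r0=2 C.r0=0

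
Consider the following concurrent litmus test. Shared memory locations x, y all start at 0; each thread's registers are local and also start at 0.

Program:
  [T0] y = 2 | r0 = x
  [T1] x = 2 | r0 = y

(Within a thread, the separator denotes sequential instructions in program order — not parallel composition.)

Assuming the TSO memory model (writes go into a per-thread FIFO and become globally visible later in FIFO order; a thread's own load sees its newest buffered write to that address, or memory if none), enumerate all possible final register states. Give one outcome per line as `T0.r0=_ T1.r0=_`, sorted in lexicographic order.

outcome vector order: (T0.r0,T1.r0)
|TSO outcomes| = 4

T0.r0=0 T1.r0=0
T0.r0=0 T1.r0=2
T0.r0=2 T1.r0=0
T0.r0=2 T1.r0=2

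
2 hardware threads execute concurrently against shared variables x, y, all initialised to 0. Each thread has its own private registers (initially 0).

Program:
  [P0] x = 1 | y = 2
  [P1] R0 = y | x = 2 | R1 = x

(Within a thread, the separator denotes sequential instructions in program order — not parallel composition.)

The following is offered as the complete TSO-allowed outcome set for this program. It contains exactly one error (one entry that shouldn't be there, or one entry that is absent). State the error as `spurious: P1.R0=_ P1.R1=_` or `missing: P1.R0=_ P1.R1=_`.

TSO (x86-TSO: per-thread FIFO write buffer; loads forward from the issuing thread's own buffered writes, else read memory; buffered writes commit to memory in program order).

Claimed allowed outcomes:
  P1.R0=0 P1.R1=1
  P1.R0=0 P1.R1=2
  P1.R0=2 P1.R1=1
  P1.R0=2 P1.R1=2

outcome vector order: (P1.R0,P1.R1)
[TSO] allowed = {0/1; 0/2; 2/2}
claimed∖TSO = {2/1}

spurious: P1.R0=2 P1.R1=1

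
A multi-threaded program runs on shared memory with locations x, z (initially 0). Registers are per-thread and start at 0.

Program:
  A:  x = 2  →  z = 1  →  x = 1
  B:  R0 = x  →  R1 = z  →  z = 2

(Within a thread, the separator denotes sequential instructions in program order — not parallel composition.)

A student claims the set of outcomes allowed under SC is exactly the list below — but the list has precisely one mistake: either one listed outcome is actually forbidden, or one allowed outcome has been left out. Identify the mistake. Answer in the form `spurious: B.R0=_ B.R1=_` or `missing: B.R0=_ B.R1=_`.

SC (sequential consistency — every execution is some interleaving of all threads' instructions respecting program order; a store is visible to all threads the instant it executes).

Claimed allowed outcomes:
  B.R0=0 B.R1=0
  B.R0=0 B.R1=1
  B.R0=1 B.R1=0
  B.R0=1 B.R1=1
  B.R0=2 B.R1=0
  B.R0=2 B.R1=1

spurious: B.R0=1 B.R1=0

outcome vector order: (B.R0,B.R1)
[SC] allowed = {(0,0); (0,1); (1,1); (2,0); (2,1)}
claimed∖SC = {(1,0)}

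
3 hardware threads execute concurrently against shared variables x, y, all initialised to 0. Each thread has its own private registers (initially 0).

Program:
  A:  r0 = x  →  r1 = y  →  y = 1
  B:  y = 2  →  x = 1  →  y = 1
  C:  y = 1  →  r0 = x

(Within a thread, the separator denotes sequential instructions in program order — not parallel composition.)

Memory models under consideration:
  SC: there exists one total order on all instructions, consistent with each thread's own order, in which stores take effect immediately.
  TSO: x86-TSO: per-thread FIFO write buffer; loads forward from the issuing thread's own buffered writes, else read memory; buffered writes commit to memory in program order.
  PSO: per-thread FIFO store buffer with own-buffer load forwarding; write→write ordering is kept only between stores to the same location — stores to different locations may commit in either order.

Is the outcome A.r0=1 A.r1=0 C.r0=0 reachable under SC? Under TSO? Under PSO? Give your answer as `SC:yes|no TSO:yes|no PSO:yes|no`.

outcome vector order: (A.r0,A.r1,C.r0)
SC: 10 outcomes — {0/0/0; 0/0/1; 0/1/0; 0/1/1; 0/2/0; 0/2/1; 1/1/0; 1/1/1; 1/2/0; 1/2/1}
TSO: 10 outcomes — {0/0/0; 0/0/1; 0/1/0; 0/1/1; 0/2/0; 0/2/1; 1/1/0; 1/1/1; 1/2/0; 1/2/1}
PSO: 12 outcomes — {0/0/0; 0/0/1; 0/1/0; 0/1/1; 0/2/0; 0/2/1; 1/0/0; 1/0/1; 1/1/0; 1/1/1; 1/2/0; 1/2/1}
target 1/0/0 ∈ {PSO}

SC:no TSO:no PSO:yes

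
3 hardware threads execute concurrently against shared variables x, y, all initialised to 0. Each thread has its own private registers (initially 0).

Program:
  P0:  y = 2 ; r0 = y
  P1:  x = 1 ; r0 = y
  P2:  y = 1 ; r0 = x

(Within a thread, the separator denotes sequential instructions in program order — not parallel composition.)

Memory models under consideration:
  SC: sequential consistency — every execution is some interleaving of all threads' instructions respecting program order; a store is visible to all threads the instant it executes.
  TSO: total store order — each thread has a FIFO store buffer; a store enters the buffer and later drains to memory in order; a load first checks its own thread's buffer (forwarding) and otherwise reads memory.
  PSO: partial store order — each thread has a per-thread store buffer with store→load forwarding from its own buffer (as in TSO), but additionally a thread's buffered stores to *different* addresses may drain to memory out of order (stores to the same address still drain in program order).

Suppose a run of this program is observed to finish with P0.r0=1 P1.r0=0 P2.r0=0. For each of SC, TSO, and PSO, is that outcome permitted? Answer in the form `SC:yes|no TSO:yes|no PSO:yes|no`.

outcome vector order: (P0.r0,P1.r0,P2.r0)
under SC → <1 0 1>, <1 1 0>, <1 1 1>, <1 2 1>, <2 0 1>, <2 1 0>, <2 1 1>, <2 2 0>, <2 2 1>
under TSO → <1 0 0>, <1 0 1>, <1 1 0>, <1 1 1>, <1 2 0>, <1 2 1>, <2 0 0>, <2 0 1>, <2 1 0>, <2 1 1>, <2 2 0>, <2 2 1>
under PSO → <1 0 0>, <1 0 1>, <1 1 0>, <1 1 1>, <1 2 0>, <1 2 1>, <2 0 0>, <2 0 1>, <2 1 0>, <2 1 1>, <2 2 0>, <2 2 1>
target <1 0 0> ∈ {TSO,PSO}

SC:no TSO:yes PSO:yes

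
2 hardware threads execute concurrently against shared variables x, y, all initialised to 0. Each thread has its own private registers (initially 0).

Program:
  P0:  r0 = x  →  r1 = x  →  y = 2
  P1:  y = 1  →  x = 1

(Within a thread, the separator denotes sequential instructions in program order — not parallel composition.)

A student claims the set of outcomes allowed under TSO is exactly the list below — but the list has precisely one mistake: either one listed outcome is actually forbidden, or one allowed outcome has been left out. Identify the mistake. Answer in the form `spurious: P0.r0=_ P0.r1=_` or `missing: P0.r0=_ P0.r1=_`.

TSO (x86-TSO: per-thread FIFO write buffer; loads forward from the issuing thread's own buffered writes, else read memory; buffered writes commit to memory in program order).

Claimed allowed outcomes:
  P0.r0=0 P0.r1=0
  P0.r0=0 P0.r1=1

missing: P0.r0=1 P0.r1=1

outcome vector order: (P0.r0,P0.r1)
TSO: 3 outcomes — {00 01 11}
TSO∖claimed = {11}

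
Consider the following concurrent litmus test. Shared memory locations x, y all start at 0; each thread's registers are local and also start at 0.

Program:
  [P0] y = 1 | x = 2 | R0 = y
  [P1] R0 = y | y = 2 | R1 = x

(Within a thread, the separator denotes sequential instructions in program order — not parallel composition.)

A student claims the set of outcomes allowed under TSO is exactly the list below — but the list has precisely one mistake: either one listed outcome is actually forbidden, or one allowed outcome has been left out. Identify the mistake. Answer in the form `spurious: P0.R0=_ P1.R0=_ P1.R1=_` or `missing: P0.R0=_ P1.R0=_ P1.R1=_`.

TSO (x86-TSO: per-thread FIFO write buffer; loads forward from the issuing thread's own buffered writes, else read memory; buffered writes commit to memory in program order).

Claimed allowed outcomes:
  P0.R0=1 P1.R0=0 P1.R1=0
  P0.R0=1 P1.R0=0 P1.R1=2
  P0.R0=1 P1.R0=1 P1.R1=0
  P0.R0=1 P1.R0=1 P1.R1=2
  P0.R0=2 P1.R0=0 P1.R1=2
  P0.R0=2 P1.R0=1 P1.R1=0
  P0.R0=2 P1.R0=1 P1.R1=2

outcome vector order: (P0.R0,P1.R0,P1.R1)
TSO: 8 outcomes — {<1 0 0> <1 0 2> <1 1 0> <1 1 2> <2 0 0> <2 0 2> <2 1 0> <2 1 2>}
TSO∖claimed = {<2 0 0>}

missing: P0.R0=2 P1.R0=0 P1.R1=0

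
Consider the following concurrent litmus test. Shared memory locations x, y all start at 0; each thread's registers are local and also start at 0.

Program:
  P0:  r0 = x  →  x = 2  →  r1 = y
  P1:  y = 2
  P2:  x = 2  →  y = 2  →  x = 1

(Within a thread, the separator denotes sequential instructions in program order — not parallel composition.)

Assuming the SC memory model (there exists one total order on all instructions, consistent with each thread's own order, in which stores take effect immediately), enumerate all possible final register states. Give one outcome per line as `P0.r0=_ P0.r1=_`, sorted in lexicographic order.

outcome vector order: (P0.r0,P0.r1)
|SC outcomes| = 5

P0.r0=0 P0.r1=0
P0.r0=0 P0.r1=2
P0.r0=1 P0.r1=2
P0.r0=2 P0.r1=0
P0.r0=2 P0.r1=2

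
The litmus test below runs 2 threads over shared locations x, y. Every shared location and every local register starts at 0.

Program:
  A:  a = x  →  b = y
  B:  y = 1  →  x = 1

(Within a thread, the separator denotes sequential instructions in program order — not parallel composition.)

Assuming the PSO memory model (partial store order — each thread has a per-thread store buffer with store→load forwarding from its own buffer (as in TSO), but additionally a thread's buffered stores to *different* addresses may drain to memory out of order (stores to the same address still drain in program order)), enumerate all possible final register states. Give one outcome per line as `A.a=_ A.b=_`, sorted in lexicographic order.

outcome vector order: (A.a,A.b)
|PSO outcomes| = 4

A.a=0 A.b=0
A.a=0 A.b=1
A.a=1 A.b=0
A.a=1 A.b=1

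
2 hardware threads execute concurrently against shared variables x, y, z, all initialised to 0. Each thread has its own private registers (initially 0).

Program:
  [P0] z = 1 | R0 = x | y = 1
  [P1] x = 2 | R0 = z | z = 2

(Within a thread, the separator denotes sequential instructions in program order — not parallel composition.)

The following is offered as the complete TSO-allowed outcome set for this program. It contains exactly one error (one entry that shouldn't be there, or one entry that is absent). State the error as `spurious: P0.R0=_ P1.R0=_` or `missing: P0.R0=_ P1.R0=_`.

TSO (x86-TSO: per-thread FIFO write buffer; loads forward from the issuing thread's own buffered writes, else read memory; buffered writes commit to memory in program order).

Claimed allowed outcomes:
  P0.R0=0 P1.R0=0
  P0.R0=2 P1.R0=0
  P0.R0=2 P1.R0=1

missing: P0.R0=0 P1.R0=1

outcome vector order: (P0.R0,P1.R0)
under TSO → 00, 01, 20, 21
TSO∖claimed = {01}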